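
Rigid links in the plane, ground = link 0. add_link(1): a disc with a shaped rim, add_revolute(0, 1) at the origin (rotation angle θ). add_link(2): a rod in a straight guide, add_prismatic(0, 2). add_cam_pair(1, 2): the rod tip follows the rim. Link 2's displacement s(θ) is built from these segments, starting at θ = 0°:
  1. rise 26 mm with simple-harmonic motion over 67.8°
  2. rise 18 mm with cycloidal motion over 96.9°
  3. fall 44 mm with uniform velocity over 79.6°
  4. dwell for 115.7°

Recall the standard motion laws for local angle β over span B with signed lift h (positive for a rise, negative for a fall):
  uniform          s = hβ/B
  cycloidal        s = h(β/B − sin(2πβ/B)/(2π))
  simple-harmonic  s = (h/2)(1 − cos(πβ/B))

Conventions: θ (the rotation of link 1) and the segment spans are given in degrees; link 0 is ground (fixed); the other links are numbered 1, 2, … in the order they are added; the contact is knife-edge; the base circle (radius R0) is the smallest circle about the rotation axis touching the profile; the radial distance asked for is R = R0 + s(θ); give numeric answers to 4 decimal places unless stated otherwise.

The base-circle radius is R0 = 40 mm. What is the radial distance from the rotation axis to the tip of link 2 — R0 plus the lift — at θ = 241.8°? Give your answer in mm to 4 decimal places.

segment 1 (0° to 67.8°, simple-harmonic, h = 26) is passed completely: s = 0.0000 + (26) = 26.0000
segment 2 (67.8° to 164.7°, cycloidal, h = 18) is passed completely: s = 26.0000 + (18) = 44.0000
θ = 241.8° falls in segment 3 (164.7° to 244.3°, uniform, h = -44): β = 241.8 − 164.7 = 77.1°, B = 79.6°; Δs = -44·77.1/79.6 = -42.6181; s = 44.0000 − 42.6181 = 1.3819
R = R0 + s = 40 + 1.3819 = 41.3819

41.3819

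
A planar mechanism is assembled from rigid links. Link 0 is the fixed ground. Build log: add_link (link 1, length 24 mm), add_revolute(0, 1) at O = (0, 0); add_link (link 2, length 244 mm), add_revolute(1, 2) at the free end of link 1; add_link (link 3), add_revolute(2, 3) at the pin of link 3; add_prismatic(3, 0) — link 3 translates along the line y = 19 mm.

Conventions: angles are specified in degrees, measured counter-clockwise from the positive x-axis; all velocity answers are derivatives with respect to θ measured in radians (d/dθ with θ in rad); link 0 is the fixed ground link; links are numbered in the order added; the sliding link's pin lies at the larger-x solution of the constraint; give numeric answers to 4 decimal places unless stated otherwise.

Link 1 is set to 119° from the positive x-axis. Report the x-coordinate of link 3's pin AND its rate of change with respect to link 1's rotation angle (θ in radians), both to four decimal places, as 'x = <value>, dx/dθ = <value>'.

geometry: r = 24 mm, L = 244 mm, e = 19 mm
crank pin P = (r cos θ, r sin θ) = (-11.635431, 20.990873)
h = r sin θ − e = 20.990873 − 19 = 1.990873
x = r cos θ + √(L² − h²) = -11.635431 + 243.991878 = 232.356447
dx/dθ = −r sin θ − h·r cos θ/√(L² − h²) (θ in radians; h = 1.990873) = -20.895933

x = 232.3564, dx/dθ = -20.8959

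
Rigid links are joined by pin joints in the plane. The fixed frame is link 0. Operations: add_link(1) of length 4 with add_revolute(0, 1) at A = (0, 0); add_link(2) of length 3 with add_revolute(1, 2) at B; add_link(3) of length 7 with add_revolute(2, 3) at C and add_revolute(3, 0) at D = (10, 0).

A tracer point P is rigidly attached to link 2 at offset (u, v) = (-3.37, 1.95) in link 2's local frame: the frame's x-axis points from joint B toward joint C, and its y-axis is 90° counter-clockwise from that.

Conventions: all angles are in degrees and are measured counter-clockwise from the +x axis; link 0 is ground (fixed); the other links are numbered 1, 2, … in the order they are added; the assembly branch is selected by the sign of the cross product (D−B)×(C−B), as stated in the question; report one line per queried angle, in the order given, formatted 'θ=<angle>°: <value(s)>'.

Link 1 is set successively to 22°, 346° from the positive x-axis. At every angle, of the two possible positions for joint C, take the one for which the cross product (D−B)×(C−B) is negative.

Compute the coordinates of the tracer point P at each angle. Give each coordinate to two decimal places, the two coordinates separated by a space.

A=(0,0), D=(10.00,0)
θ=22°: B = A + 4.00·(cos22°, sin22°) = (3.7087, 1.4984)
θ=22°: |BD| = 6.4672
θ=22°: circle(B,3.00) ∩ circle(D,7.00): a=0.1411, h=2.9967
θ=22°:   candidates: C₊=(4.5403,4.3809) cross=19.380; C₋=(3.1517,-1.4494) cross=-19.380
θ=22°:   branch - wants cross < 0 → take C=(3.1517,-1.4494) (cross=-19.380)
θ=22°: ex = (C−B)/|BC| = (-0.1857,-0.9826); ey = (0.9826,-0.1857)
θ=22°: P = B + -3.37·ex + 1.95·ey = (6.2506,4.4478)
θ=346°: B = A + 4.00·(cos346°, sin346°) = (3.8812, -0.9677)
θ=346°: |BD| = 6.1949
θ=346°: circle(B,3.00) ∩ circle(D,7.00): a=-0.1310, h=2.9971
θ=346°:   candidates: C₊=(3.2836,1.9722) cross=18.567; C₋=(4.2199,-3.9485) cross=-18.567
θ=346°:   branch - wants cross < 0 → take C=(4.2199,-3.9485) (cross=-18.567)
θ=346°: ex = (C−B)/|BC| = (0.1129,-0.9936); ey = (0.9936,0.1129)
θ=346°: P = B + -3.37·ex + 1.95·ey = (5.4382,2.6009)

θ=22°: 6.25 4.45
θ=346°: 5.44 2.60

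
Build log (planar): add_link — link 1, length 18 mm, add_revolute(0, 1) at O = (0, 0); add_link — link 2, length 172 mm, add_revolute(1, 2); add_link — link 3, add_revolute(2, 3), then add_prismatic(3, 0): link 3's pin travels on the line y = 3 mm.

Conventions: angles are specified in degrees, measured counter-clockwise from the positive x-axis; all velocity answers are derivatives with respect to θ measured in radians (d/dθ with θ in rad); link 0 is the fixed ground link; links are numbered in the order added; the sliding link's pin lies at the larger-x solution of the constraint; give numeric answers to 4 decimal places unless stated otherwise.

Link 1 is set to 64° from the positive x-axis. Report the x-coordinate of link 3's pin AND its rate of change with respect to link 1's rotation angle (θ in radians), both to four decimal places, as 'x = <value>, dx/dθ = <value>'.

geometry: r = 18 mm, L = 172 mm, e = 3 mm
crank pin P = (r cos θ, r sin θ) = (7.890681, 16.178293)
h = r sin θ − e = 16.178293 − 3 = 13.178293
x = r cos θ + √(L² − h²) = 7.890681 + 171.494410 = 179.385090
dx/dθ = −r sin θ − h·r cos θ/√(L² − h²) (θ in radians; h = 13.178293) = -16.784643

x = 179.3851, dx/dθ = -16.7846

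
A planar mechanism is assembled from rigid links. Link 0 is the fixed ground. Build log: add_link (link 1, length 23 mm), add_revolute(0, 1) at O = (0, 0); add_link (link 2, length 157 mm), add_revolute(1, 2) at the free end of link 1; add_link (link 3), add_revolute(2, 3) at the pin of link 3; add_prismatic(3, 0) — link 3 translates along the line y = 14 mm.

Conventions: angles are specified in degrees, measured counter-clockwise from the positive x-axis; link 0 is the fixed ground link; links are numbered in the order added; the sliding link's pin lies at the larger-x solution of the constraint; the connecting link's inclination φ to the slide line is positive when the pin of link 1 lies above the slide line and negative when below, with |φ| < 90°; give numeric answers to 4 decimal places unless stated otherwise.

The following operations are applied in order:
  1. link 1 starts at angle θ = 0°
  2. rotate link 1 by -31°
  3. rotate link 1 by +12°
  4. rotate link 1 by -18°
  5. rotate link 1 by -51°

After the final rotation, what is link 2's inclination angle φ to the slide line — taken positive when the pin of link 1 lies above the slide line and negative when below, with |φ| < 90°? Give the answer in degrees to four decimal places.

geometry: r = 23 mm, L = 157 mm, e = 14 mm; θ starts at 0°
rotate link 1 by -31°: θ ← 0° -31° = -31°
rotate link 1 by +12°: θ ← -31° +12° = -19°
rotate link 1 by -18°: θ ← -19° -18° = -37°
rotate link 1 by -51°: θ ← -37° -51° = -88°
h = r sin θ − e = -22.985989 − 14 = -36.985989
sin φ = h / L = -36.985989 / 157 = -0.23557955
φ = arcsin(-0.23557955) = -13.625788°

-13.6258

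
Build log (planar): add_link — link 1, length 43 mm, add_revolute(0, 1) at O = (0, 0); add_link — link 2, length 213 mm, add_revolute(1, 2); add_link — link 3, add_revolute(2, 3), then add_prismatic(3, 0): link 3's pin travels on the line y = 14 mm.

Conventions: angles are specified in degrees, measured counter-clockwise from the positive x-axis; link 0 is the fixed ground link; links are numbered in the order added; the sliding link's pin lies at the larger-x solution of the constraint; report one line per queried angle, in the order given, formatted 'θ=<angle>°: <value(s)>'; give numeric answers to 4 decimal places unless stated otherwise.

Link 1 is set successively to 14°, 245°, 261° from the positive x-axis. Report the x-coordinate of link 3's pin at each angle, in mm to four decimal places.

geometry: r = 43 mm, L = 213 mm, e = 14 mm
θ=14°: crank pin P = (r cos θ, r sin θ) = (41.722716, 10.402642)
θ=14°: h = r sin θ − e = 10.402642 − 14 = -3.597358
θ=14°: x = r cos θ + √(L² − h²) = 41.722716 + 212.969620 = 254.692336
θ=245°: crank pin P = (r cos θ, r sin θ) = (-18.172585, -38.971235)
θ=245°: h = r sin θ − e = -38.971235 − 14 = -52.971235
θ=245°: x = r cos θ + √(L² − h²) = -18.172585 + 206.308139 = 188.135554
θ=261°: crank pin P = (r cos θ, r sin θ) = (-6.726682, -42.470599)
θ=261°: h = r sin θ − e = -42.470599 − 14 = -56.470599
θ=261°: x = r cos θ + √(L² − h²) = -6.726682 + 205.377875 = 198.651193

θ=14°: 254.6923
θ=245°: 188.1356
θ=261°: 198.6512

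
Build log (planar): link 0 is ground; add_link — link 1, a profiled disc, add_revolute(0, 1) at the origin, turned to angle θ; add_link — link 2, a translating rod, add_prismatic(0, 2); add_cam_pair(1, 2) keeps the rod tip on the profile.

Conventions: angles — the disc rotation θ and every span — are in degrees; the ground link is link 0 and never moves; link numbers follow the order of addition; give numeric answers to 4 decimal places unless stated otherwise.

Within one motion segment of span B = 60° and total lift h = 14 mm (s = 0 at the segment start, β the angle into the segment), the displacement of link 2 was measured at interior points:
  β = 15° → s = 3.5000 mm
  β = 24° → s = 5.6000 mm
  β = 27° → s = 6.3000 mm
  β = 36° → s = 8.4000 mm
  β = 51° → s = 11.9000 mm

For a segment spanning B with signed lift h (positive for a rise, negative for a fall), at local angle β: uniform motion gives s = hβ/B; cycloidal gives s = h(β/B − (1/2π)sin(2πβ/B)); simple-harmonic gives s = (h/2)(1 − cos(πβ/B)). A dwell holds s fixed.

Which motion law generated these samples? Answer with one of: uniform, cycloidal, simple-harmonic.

candidates at β/B = r: uniform s = h·r (linear in β); cycloidal s = h·(r − sin(2πr)/(2π)); simple-harmonic s = (h/2)(1 − cos(πr))
β=15°: printed 3.5000 | uniform 3.5000, cycloidal 1.2718, simple-harmonic 2.0503
β=24°: printed 5.6000 | uniform 5.6000, cycloidal 4.2903, simple-harmonic 4.8369
β=27°: printed 6.3000 | uniform 6.3000, cycloidal 5.6115, simple-harmonic 5.9050
β=36°: printed 8.4000 | uniform 8.4000, cycloidal 9.7097, simple-harmonic 9.1631
β=51°: printed 11.9000 | uniform 11.9000, cycloidal 13.7026, simple-harmonic 13.2370
only one law matches every sample → uniform

uniform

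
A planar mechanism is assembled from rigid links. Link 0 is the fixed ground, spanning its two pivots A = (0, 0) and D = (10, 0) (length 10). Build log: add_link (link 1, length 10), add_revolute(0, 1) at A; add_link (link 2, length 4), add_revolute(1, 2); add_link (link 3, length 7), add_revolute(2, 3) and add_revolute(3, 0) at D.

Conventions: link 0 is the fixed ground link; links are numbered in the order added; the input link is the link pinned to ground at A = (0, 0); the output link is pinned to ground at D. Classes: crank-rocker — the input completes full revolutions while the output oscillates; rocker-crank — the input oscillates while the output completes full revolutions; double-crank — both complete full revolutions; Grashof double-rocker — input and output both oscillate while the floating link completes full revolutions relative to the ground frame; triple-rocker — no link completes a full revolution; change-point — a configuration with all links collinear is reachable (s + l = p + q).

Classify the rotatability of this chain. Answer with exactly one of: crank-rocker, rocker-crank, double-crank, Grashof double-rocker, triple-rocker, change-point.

lengths: ground=10, input=10, coupler=4, output=7
sorted: s=4 (shortest), l=10 (longest), p+q=17
s + l = 14 vs p + q = 17
s + l < p + q (Grashof) with shortest = coupler link → Grashof double-rocker

Grashof double-rocker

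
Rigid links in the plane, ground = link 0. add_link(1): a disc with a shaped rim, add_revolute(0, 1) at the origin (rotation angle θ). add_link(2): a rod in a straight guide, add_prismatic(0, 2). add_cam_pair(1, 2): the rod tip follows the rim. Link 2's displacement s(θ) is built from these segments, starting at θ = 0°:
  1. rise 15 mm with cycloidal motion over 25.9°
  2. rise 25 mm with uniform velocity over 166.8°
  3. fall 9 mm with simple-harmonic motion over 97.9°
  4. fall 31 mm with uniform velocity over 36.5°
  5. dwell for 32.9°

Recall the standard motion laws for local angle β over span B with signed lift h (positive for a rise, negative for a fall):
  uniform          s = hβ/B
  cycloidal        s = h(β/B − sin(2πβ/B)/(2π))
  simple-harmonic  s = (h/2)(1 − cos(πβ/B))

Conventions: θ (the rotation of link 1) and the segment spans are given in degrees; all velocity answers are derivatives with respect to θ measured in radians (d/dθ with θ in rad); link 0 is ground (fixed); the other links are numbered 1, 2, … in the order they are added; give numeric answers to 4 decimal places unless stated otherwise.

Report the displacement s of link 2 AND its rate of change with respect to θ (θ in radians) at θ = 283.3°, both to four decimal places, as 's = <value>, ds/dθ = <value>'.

segment 1 (0° to 25.9°, cycloidal, h = 15) is passed completely: s = 0.0000 + (15) = 15.0000
segment 2 (25.9° to 192.7°, uniform, h = 25) is passed completely: s = 15.0000 + (25) = 40.0000
θ = 283.3° falls in segment 3 (192.7° to 290.6°, simple-harmonic, h = -9): β = 283.3 − 192.7 = 90.6°, B = 97.9°; Δs = -9/2·(1 − cos(π·0.9254)) = -8.8771; s = 40.0000 − 8.8771 = 31.1229
velocity in seg [192.7°–290.6°] (simple-harmonic), θ in radians: β = 90.6° = 1.5813 rad, B = 97.9° = 1.7087 rad; ds/dθ = (πh/(2B)) sin(πβ/B) = (π·(-9)/(2·1.7087)) sin(π·0.9254) = -1.920494 mm/rad

s = 31.1229, ds/dθ = -1.9205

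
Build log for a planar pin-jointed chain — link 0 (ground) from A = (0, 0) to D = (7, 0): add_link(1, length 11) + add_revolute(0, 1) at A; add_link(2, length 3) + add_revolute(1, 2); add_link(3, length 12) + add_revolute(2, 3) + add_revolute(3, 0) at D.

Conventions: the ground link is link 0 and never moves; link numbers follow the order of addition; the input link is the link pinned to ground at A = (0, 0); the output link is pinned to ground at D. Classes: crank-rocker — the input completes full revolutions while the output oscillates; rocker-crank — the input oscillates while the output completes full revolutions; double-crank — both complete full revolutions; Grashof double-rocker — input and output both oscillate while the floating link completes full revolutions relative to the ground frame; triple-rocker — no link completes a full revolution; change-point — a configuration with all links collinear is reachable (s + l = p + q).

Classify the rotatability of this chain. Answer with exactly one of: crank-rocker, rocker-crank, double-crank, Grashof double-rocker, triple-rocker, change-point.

lengths: ground=7, input=11, coupler=3, output=12
sorted: s=3 (shortest), l=12 (longest), p+q=18
s + l = 15 vs p + q = 18
s + l < p + q (Grashof) with shortest = coupler link → Grashof double-rocker

Grashof double-rocker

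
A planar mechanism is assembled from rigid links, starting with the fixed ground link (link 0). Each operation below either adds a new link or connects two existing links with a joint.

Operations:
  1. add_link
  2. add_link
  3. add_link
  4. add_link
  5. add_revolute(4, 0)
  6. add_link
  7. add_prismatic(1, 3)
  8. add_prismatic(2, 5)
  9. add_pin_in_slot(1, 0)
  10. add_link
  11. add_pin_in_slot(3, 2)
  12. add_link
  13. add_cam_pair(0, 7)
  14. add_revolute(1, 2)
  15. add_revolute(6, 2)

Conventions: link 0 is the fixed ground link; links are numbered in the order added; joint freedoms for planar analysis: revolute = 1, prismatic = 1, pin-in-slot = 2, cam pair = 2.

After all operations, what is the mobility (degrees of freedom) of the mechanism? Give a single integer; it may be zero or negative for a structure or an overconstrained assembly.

L=1 J1=0 J2=0
add link → L=2 J1=0 J2=0
add link → L=3 J1=0 J2=0
add link → L=4 J1=0 J2=0
add link → L=5 J1=0 J2=0
R@4,0 dof=1 J1 → L=5 J1=1 J2=0
add link → L=6 J1=1 J2=0
P@1,3 dof=1 J1 → L=6 J1=2 J2=0
P@2,5 dof=1 J1 → L=6 J1=3 J2=0
PS@1,0 dof=2 J2 → L=6 J1=3 J2=1
add link → L=7 J1=3 J2=1
PS@3,2 dof=2 J2 → L=7 J1=3 J2=2
add link → L=8 J1=3 J2=2
C@0,7 dof=2 J2 → L=8 J1=3 J2=3
R@1,2 dof=1 J1 → L=8 J1=4 J2=3
R@6,2 dof=1 J1 → L=8 J1=5 J2=3
M=3(L−1)−2J1−J2=3·7−2·5−3=8

M = 8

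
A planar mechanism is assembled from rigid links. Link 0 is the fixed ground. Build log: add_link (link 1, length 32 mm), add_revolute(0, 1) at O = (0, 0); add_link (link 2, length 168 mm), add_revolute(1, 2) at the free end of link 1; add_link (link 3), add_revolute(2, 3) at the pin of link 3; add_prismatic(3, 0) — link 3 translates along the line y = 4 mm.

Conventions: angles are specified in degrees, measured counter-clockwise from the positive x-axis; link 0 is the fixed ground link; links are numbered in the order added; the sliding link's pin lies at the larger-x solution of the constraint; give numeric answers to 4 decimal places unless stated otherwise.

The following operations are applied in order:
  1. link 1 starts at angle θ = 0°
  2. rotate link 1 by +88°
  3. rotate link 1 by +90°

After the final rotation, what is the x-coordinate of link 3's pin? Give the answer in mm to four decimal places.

geometry: r = 32 mm, L = 168 mm, e = 4 mm; θ starts at 0°
rotate link 1 by +88°: θ ← 0° +88° = 88°
rotate link 1 by +90°: θ ← 88° +90° = 178°
crank pin P = (r cos θ, r sin θ) = (-31.980506, 1.116784)
h = r sin θ − e = 1.116784 − 4 = -2.883216
x = r cos θ + √(L² − h²) = -31.980506 + 167.975257 = 135.994751

135.9948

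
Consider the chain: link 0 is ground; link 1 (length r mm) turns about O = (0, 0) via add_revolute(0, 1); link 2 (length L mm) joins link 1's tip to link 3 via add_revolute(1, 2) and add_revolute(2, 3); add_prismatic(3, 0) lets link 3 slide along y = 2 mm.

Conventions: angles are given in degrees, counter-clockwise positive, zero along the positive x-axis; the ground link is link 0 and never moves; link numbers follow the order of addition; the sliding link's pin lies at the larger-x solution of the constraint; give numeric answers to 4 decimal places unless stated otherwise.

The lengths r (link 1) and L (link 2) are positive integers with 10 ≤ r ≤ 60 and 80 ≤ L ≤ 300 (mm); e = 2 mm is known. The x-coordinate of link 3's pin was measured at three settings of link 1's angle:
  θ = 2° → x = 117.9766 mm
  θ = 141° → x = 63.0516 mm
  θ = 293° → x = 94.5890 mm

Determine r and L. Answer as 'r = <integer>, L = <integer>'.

constraint per measurement: (x − r cos θ)² + (r sin θ − e)² = L²
subtracting the θ₁ and θ₂ equations cancels the r² and L² terms:
r = (x₁² − x₂²) / (2[(x₁cos θ₁ + e sin θ₁) − (x₂cos θ₂ + e sin θ₂)]) = 30.0000 → r = 30
L² = (x₁ − r cos θ₁)² + (r sin θ₁ − e)² = 7744.0063 → L = 88.0000 → L = 88
check at θ₃=293°: x = 94.5890 (printed 94.5890) ✓

r = 30, L = 88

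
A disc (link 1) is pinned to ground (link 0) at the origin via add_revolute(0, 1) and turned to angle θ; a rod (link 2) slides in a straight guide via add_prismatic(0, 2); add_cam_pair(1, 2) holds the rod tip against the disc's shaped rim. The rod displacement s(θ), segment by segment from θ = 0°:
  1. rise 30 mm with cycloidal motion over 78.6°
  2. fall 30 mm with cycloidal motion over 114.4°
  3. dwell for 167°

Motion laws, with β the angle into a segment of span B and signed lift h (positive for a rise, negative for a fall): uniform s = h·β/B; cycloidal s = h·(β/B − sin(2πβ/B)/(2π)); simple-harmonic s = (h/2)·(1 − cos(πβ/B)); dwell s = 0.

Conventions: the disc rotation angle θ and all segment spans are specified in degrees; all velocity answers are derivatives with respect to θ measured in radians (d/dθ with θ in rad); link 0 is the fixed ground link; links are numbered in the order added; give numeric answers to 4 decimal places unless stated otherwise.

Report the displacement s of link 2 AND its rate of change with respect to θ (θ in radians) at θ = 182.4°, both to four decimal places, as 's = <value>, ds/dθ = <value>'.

segment 1 (0° to 78.6°, cycloidal, h = 30) is passed completely: s = 0.0000 + (30) = 30.0000
θ = 182.4° falls in segment 2 (78.6° to 193°, cycloidal, h = -30): β = 182.4 − 78.6 = 103.8°, B = 114.4°; Δs = -30·(0.9073 − sin(2π·0.9073)/(2π)) = -29.8456; s = 30.0000 − 29.8456 = 0.1544
velocity in seg [78.6°–193°] (cycloidal), θ in radians: β = 103.8° = 1.8117 rad, B = 114.4° = 1.9967 rad; ds/dθ = (h/B)(1 − cos(2πβ/B)) = ((-30)/1.9967)(1 − cos(2π·0.9073)) = -2.475175 mm/rad

s = 0.1544, ds/dθ = -2.4752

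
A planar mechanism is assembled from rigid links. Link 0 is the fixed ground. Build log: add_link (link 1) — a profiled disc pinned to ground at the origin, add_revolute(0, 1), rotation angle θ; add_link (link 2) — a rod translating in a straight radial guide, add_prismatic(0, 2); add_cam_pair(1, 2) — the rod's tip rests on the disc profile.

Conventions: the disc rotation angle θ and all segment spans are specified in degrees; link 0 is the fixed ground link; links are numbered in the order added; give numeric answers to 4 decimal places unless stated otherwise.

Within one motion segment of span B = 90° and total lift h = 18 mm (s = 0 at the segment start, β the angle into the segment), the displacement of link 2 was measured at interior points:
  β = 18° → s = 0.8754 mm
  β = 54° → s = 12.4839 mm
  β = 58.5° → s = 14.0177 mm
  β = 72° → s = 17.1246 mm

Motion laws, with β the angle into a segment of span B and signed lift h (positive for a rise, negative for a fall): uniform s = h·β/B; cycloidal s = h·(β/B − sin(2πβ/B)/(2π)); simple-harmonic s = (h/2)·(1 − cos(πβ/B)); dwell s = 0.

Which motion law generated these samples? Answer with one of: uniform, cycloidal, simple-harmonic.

candidates at β/B = r: uniform s = h·r (linear in β); cycloidal s = h·(r − sin(2πr)/(2π)); simple-harmonic s = (h/2)(1 − cos(πr))
β=18°: printed 0.8754 | uniform 3.6000, cycloidal 0.8754, simple-harmonic 1.7188
β=54°: printed 12.4839 | uniform 10.8000, cycloidal 12.4839, simple-harmonic 11.7812
β=58.5°: printed 14.0177 | uniform 11.7000, cycloidal 14.0177, simple-harmonic 13.0859
β=72°: printed 17.1246 | uniform 14.4000, cycloidal 17.1246, simple-harmonic 16.2812
only one law matches every sample → cycloidal

cycloidal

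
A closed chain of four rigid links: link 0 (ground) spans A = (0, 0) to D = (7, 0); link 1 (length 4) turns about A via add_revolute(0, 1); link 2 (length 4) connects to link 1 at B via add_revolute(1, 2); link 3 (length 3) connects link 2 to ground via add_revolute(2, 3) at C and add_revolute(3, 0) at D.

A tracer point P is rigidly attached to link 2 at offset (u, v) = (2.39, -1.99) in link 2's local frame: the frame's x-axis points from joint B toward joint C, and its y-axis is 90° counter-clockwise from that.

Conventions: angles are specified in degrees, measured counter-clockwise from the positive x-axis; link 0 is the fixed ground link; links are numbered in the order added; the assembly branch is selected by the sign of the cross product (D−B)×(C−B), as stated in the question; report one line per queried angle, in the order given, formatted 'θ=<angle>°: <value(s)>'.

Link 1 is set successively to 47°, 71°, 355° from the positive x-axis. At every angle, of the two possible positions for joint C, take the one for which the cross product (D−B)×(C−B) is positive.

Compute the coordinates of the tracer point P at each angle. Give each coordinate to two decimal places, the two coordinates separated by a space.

A=(0,0), D=(7.00,0)
θ=47°: B = A + 4.00·(cos47°, sin47°) = (2.7280, 2.9254)
θ=47°: |BD| = 5.1777
θ=47°: circle(B,4.00) ∩ circle(D,3.00): a=3.2648, h=2.3111
θ=47°:   candidates: C₊=(6.7275,2.9876) cross=11.966; C₋=(4.1160,-0.8261) cross=-11.966
θ=47°:   branch + wants cross > 0 → take C=(6.7275,2.9876) (cross=11.966)
θ=47°: ex = (C−B)/|BC| = (0.9999,0.0155); ey = (-0.0155,0.9999)
θ=47°: P = B + 2.39·ex + -1.99·ey = (5.1486,0.9728)
θ=71°: B = A + 4.00·(cos71°, sin71°) = (1.3023, 3.7821)
θ=71°: |BD| = 6.8387
θ=71°: circle(B,4.00) ∩ circle(D,3.00): a=3.9312, h=0.7389
θ=71°:   candidates: C₊=(4.9862,2.2236) cross=5.053; C₋=(4.1689,0.9923) cross=-5.053
θ=71°:   branch + wants cross > 0 → take C=(4.9862,2.2236) (cross=5.053)
θ=71°: ex = (C−B)/|BC| = (0.9210,-0.3896); ey = (0.3896,0.9210)
θ=71°: P = B + 2.39·ex + -1.99·ey = (2.7281,1.0182)
θ=355°: B = A + 4.00·(cos355°, sin355°) = (3.9848, -0.3486)
θ=355°: |BD| = 3.0353
θ=355°: circle(B,4.00) ∩ circle(D,3.00): a=2.6707, h=2.9778
θ=355°:   candidates: C₊=(6.2958,2.9162) cross=9.038; C₋=(6.9799,-2.9999) cross=-9.038
θ=355°:   branch + wants cross > 0 → take C=(6.2958,2.9162) (cross=9.038)
θ=355°: ex = (C−B)/|BC| = (0.5778,0.8162); ey = (-0.8162,0.5778)
θ=355°: P = B + 2.39·ex + -1.99·ey = (6.9899,0.4523)

θ=47°: 5.15 0.97
θ=71°: 2.73 1.02
θ=355°: 6.99 0.45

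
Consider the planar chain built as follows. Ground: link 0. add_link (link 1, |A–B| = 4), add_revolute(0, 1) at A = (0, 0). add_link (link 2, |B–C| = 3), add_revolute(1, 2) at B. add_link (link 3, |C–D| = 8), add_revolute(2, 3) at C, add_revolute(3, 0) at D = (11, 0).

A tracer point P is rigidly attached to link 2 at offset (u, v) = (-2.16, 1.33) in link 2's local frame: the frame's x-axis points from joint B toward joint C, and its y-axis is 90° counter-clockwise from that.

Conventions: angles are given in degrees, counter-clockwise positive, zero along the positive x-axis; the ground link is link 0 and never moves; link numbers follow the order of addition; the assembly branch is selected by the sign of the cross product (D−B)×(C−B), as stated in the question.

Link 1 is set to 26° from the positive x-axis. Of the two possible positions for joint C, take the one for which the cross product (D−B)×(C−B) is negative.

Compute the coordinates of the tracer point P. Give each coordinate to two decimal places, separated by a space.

A=(0,0), D=(11.00,0)
B = A + 4.00·(cos26°, sin26°) = (3.5952, 1.7535)
|BD| = 7.6096
circle(B,3.00) ∩ circle(D,8.00): a=0.1910, h=2.9939
  candidates: C₊=(4.4709,4.6228) cross=22.783; C₋=(3.0911,-1.2039) cross=-22.783
  branch - wants cross < 0 → take C=(3.0911,-1.2039) (cross=-22.783)
ex = (C−B)/|BC| = (-0.1680,-0.9858); ey = (0.9858,-0.1680)
P = B + -2.16·ex + 1.33·ey = (5.2692,3.6593)

5.27 3.66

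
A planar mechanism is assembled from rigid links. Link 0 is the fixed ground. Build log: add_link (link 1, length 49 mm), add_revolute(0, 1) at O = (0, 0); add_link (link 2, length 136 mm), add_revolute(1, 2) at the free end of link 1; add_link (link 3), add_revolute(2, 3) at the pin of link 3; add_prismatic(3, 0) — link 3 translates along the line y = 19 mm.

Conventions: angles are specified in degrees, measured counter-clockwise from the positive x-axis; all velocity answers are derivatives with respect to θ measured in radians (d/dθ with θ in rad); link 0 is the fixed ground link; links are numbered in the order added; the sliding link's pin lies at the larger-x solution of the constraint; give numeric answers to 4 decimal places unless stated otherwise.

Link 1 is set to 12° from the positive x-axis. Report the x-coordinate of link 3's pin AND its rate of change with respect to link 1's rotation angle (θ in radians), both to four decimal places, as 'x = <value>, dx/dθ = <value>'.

geometry: r = 49 mm, L = 136 mm, e = 19 mm
crank pin P = (r cos θ, r sin θ) = (47.929232, 10.187673)
h = r sin θ − e = 10.187673 − 19 = -8.812327
x = r cos θ + √(L² − h²) = 47.929232 + 135.714196 = 183.643428
dx/dθ = −r sin θ − h·r cos θ/√(L² − h²) (θ in radians; h = -8.812327) = -7.075485

x = 183.6434, dx/dθ = -7.0755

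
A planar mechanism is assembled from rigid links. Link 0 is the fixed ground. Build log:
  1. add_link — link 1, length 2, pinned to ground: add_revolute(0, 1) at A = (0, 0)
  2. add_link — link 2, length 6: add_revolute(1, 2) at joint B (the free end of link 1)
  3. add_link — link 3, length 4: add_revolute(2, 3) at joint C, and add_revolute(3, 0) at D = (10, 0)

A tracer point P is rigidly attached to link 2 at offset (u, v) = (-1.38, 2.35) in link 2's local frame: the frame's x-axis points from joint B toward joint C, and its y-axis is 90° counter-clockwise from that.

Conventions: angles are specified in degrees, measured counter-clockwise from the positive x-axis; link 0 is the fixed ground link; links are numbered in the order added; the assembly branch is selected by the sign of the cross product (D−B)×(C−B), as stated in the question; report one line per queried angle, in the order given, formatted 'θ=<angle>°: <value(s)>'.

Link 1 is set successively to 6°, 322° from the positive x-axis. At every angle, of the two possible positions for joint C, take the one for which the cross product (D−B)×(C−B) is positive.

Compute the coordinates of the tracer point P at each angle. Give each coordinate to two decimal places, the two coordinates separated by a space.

A=(0,0), D=(10.00,0)
θ=6°: B = A + 2.00·(cos6°, sin6°) = (1.9890, 0.2091)
θ=6°: |BD| = 8.0137
θ=6°: circle(B,6.00) ∩ circle(D,4.00): a=5.2547, h=2.8962
θ=6°:   candidates: C₊=(7.3175,2.9672) cross=23.209; C₋=(7.1664,-2.8233) cross=-23.209
θ=6°:   branch + wants cross > 0 → take C=(7.3175,2.9672) (cross=23.209)
θ=6°: ex = (C−B)/|BC| = (0.8881,0.4597); ey = (-0.4597,0.8881)
θ=6°: P = B + -1.38·ex + 2.35·ey = (-0.3168,1.6617)
θ=322°: B = A + 2.00·(cos322°, sin322°) = (1.5760, -1.2313)
θ=322°: |BD| = 8.5135
θ=322°: circle(B,6.00) ∩ circle(D,4.00): a=5.4314, h=2.5496
θ=322°:   candidates: C₊=(6.5815,2.0770) cross=21.706; C₋=(7.3190,-2.9686) cross=-21.706
θ=322°:   branch + wants cross > 0 → take C=(6.5815,2.0770) (cross=21.706)
θ=322°: ex = (C−B)/|BC| = (0.8342,0.5514); ey = (-0.5514,0.8342)
θ=322°: P = B + -1.38·ex + 2.35·ey = (-0.8710,-0.0318)

θ=6°: -0.32 1.66
θ=322°: -0.87 -0.03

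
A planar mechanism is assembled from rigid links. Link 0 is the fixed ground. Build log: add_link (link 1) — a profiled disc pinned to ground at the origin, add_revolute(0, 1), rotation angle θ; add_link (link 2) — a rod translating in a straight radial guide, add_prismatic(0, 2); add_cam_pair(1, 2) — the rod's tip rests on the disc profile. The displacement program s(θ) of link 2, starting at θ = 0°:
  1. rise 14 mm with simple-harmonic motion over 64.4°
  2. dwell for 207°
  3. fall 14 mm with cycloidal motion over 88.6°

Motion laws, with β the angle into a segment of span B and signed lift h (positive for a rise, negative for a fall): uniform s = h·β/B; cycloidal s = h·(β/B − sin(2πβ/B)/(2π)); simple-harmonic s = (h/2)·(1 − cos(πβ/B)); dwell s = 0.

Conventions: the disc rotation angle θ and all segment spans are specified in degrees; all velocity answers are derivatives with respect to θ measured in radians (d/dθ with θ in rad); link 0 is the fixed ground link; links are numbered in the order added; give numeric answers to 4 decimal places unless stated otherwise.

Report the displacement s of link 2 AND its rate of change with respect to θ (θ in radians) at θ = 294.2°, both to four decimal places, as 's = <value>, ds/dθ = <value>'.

seg 1 [0°–64.4°] simple-harmonic, h=14: full span → s += 14 → s = 14.0000
seg 2 [64.4°–271.4°] dwell: s stays 14.0000
seg 3 [271.4°–360°] cycloidal, h=-14: θ=294.2° here. β=22.8, B=88.6. -14·(0.2573 − sin(2π·0.2573)/(2π)) = -1.3769 → s = 12.6231
velocity in seg [271.4°–360°] (cycloidal), θ in radians: β = 22.8° = 0.3979 rad, B = 88.6° = 1.5464 rad; ds/dθ = (h/B)(1 − cos(2πβ/B)) = ((-14)/1.5464)(1 − cos(2π·0.2573)) = -9.470688 mm/rad

s = 12.6231, ds/dθ = -9.4707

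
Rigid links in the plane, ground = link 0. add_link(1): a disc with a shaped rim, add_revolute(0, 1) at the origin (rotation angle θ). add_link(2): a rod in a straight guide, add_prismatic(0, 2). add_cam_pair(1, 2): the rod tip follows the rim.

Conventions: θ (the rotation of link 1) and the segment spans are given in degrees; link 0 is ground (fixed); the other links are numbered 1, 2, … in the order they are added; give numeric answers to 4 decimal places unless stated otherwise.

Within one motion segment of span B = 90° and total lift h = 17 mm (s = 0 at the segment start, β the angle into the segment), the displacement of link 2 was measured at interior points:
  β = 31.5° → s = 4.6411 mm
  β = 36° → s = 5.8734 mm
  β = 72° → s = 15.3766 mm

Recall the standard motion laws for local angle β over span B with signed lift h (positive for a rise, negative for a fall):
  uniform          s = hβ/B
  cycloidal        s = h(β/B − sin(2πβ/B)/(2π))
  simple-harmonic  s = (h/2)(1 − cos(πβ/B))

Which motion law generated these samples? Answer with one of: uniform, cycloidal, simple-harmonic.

candidates at β/B = r: uniform s = h·r (linear in β); cycloidal s = h·(r − sin(2πr)/(2π)); simple-harmonic s = (h/2)(1 − cos(πr))
β=31.5°: printed 4.6411 | uniform 5.9500, cycloidal 3.7611, simple-harmonic 4.6411
β=36°: printed 5.8734 | uniform 6.8000, cycloidal 5.2097, simple-harmonic 5.8734
β=72°: printed 15.3766 | uniform 13.6000, cycloidal 16.1732, simple-harmonic 15.3766
only one law matches every sample → simple-harmonic

simple-harmonic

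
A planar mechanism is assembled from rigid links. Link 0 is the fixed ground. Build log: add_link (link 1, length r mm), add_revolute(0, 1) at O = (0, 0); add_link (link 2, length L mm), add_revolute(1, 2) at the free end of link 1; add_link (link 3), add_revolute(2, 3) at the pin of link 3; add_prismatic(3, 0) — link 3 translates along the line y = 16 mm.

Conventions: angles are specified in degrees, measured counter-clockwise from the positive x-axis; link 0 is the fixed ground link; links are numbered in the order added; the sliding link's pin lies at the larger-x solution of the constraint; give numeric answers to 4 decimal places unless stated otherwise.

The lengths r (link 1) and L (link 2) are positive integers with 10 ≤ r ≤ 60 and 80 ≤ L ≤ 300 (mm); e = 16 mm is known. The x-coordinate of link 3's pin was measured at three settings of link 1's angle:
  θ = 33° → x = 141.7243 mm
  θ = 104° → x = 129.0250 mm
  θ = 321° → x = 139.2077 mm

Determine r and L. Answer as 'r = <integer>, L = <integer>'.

constraint per measurement: (x − r cos θ)² + (r sin θ − e)² = L²
subtracting the θ₁ and θ₂ equations cancels the r² and L² terms:
r = (x₁² − x₂²) / (2[(x₁cos θ₁ + e sin θ₁) − (x₂cos θ₂ + e sin θ₂)]) = 12.0000 → r = 12
L² = (x₁ − r cos θ₁)² + (r sin θ₁ − e)² = 17423.9958 → L = 132.0000 → L = 132
check at θ₃=321°: x = 139.2077 (printed 139.2077) ✓

r = 12, L = 132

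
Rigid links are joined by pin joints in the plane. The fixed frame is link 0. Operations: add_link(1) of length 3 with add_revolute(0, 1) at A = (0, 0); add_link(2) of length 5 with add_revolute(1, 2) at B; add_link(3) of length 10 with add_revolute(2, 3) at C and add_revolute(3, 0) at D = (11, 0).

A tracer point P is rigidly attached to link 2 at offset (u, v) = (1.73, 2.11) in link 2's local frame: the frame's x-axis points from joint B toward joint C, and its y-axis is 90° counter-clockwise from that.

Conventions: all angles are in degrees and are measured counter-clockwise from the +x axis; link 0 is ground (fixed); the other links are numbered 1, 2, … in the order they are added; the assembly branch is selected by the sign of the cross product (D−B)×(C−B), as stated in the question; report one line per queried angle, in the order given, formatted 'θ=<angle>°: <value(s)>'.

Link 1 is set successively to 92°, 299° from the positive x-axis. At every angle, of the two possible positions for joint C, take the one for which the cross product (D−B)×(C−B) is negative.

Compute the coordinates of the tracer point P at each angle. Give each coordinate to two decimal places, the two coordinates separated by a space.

A=(0,0), D=(11.00,0)
θ=92°: B = A + 3.00·(cos92°, sin92°) = (-0.1047, 2.9982)
θ=92°: |BD| = 11.5023
θ=92°: circle(B,5.00) ∩ circle(D,10.00): a=2.4909, h=4.3353
θ=92°:   candidates: C₊=(3.4302,6.5344) cross=49.866; C₋=(1.1701,-1.8366) cross=-49.866
θ=92°:   branch - wants cross < 0 → take C=(1.1701,-1.8366) (cross=-49.866)
θ=92°: ex = (C−B)/|BC| = (0.2550,-0.9670); ey = (0.9670,0.2550)
θ=92°: P = B + 1.73·ex + 2.11·ey = (2.3766,1.8633)
θ=299°: B = A + 3.00·(cos299°, sin299°) = (1.4544, -2.6239)
θ=299°: |BD| = 9.8996
θ=299°: circle(B,5.00) ∩ circle(D,10.00): a=1.1618, h=4.8632
θ=299°:   candidates: C₊=(1.2857,2.3733) cross=48.143; C₋=(3.8636,-7.0052) cross=-48.143
θ=299°:   branch - wants cross < 0 → take C=(3.8636,-7.0052) (cross=-48.143)
θ=299°: ex = (C−B)/|BC| = (0.4818,-0.8763); ey = (0.8763,0.4818)
θ=299°: P = B + 1.73·ex + 2.11·ey = (4.1369,-3.1231)

θ=92°: 2.38 1.86
θ=299°: 4.14 -3.12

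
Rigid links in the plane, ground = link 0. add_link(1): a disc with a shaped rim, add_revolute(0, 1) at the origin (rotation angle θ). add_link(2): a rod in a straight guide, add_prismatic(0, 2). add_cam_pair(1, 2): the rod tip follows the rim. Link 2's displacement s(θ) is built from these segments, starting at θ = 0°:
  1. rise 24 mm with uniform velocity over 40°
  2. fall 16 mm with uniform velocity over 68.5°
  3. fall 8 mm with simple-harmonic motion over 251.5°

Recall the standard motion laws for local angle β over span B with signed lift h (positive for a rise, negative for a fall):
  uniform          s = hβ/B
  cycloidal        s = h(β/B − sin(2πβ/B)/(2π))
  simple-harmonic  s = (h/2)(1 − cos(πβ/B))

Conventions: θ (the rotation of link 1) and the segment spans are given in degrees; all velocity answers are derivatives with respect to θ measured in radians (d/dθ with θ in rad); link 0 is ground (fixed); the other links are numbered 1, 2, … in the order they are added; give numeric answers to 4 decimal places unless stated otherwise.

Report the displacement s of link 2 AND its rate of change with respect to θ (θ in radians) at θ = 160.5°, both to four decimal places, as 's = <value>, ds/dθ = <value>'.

segment 1 (0° to 40°, uniform, h = 24) is passed completely: s = 0.0000 + (24) = 24.0000
segment 2 (40° to 108.5°, uniform, h = -16) is passed completely: s = 24.0000 + (-16) = 8.0000
θ = 160.5° falls in segment 3 (108.5° to 360°, simple-harmonic, h = -8): β = 160.5 − 108.5 = 52°, B = 251.5°; Δs = -8/2·(1 − cos(π·0.2068)) = -0.8146; s = 8.0000 − 0.8146 = 7.1854
velocity in seg [108.5°–360°] (simple-harmonic), θ in radians: β = 52° = 0.9076 rad, B = 251.5° = 4.3895 rad; ds/dθ = (πh/(2B)) sin(πβ/B) = (π·(-8)/(2·4.3895)) sin(π·0.2068) = -1.731525 mm/rad

s = 7.1854, ds/dθ = -1.7315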